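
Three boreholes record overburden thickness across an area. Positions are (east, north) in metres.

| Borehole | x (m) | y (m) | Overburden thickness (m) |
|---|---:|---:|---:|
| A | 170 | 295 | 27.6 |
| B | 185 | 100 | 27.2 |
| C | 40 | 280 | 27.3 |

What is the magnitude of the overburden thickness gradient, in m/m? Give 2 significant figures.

Differences from A: to B (Δx, Δy, Δh) = (15, -195, -0.4); to C = (-130, -15, -0.3).
Solve a·Δx + b·Δy = Δd: det = 15·(-15) − (-130)·(-195) = -25575.
∂d/∂x = [(-0.4)·(-15) − (-0.3)·(-195)] / -25575 = +0.002053
∂d/∂y = [15·(-0.3) − (-130)·(-0.4)] / -25575 = +0.002209
|∇f| = √(0.002053² + 0.002209²) = 0.003016 m/m

0.0030 m/m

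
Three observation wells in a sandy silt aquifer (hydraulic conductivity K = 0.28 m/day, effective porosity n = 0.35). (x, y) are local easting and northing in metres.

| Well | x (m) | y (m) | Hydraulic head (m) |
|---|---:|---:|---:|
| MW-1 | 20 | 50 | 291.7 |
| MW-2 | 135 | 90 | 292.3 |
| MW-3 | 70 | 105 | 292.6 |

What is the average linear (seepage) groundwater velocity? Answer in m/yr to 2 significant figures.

5.0 m/yr

Taking MW-1 as reference: MW-2−MW-1 = (115, 40, +0.6); MW-3−MW-1 = (50, 55, +0.9).
Determinant of the coordinate differences = 115·55 − 50·40 = 4325.
∂h/∂x = [(+0.6)·55 − (+0.9)·40] / 4325 = -0.0006936
∂h/∂y = [115·(+0.9) − 50·(+0.6)] / 4325 = +0.01699
|∇h| = √(-0.0006936² + 0.01699²) = 0.017
Seepage velocity v = K·i/n = 0.28 × 0.017 / 0.35 = 0.0136 m/day = 4.967 m/yr.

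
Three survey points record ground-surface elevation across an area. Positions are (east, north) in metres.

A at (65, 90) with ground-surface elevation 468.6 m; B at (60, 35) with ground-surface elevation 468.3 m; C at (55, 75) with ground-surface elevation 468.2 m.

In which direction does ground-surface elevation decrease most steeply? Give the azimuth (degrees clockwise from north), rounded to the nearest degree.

Three-point gradient (reference A): Δ to B = (-5, -55, -0.3), Δ to C = (-10, -15, -0.4).
∂z/∂x = +0.03684, ∂z/∂y = +0.002105 (det = -475).
Steepest decrease is along −∇f: components (-0.03684 E, -0.002105 N).
Azimuth = atan2(-0.03684, -0.002105) = 266.7° ≈ 267°.

267°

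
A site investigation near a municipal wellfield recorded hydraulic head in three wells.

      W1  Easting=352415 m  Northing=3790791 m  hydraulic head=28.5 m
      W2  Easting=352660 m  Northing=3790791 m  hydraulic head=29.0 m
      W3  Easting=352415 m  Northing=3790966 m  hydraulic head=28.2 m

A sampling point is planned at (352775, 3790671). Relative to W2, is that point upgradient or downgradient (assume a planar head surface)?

upgradient

∂h/∂x = (29.0 − 28.5) / (352660 − 352415) = +0.002041
∂h/∂y = (28.2 − 28.5) / (3790966 − 3790791) = -0.001714
Head at (352775, 3790671) = 28.5 + (+0.002041)·(360) + (-0.001714)·(-120) = 29.44 m.
That is higher than the 29.0 m at W2, so the point is upgradient.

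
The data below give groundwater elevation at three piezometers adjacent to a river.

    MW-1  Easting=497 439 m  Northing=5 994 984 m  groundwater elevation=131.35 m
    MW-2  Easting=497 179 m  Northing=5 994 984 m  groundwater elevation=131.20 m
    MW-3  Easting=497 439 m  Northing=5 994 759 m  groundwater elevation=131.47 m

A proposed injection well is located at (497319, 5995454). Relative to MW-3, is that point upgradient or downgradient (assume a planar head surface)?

∂h/∂x = (131.20 − 131.35) / (497179 − 497439) = +0.0005769
∂h/∂y = (131.47 − 131.35) / (5994759 − 5994984) = -0.0005333
Head at (497319, 5995454) = 131.35 + (+0.0005769)·(-120) + (-0.0005333)·(470) = 131.03 m.
That is lower than the 131.47 m at MW-3, so the point is downgradient.

downgradient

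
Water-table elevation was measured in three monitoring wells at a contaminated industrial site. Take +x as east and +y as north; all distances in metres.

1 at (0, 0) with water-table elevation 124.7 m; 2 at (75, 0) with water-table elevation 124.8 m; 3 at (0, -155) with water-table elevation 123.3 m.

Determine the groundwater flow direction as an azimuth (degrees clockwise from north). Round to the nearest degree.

188°

∂h/∂x = (124.8 − 124.7) / (75 − 0) = +0.001333
∂h/∂y = (123.3 − 124.7) / (-155 − 0) = +0.009032
Flow direction (−∇h) has components (-0.001333 E, -0.009032 N).
Azimuth = atan2(E, N) = atan2(-0.001333, -0.009032) = 188.4° ≈ 188°.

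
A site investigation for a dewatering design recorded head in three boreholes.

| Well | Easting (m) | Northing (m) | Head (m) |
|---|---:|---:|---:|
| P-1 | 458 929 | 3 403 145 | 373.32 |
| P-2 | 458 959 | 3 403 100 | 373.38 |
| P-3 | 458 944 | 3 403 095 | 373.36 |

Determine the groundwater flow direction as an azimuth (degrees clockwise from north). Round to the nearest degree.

Three-point gradient (reference P-1): Δ to P-2 = (30, -45, +0.06), Δ to P-3 = (15, -50, +0.04).
∂h/∂x = +0.001455, ∂h/∂y = -0.0003636 (det = -825).
Flow direction (−∇h) has components (-0.001455 E, +0.0003636 N).
Azimuth = atan2(E, N) = atan2(-0.001455, +0.0003636) = 284.0° ≈ 284°.

284°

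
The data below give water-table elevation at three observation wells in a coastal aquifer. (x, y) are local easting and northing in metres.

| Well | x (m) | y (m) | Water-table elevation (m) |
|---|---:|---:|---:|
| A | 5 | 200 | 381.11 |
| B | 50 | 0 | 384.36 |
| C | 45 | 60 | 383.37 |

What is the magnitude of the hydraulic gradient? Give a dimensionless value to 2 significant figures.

0.017

Differences from A: to B (Δx, Δy, Δh) = (45, -200, +3.25); to C = (40, -140, +2.26).
Determinant of the coordinate differences = 45·(-140) − 40·(-200) = 1700.
∂h/∂x = [(+3.25)·(-140) − (+2.26)·(-200)] / 1700 = -0.001765
∂h/∂y = [45·(+2.26) − 40·(+3.25)] / 1700 = -0.01665
|∇h| = √(-0.001765² + -0.01665²) = 0.01674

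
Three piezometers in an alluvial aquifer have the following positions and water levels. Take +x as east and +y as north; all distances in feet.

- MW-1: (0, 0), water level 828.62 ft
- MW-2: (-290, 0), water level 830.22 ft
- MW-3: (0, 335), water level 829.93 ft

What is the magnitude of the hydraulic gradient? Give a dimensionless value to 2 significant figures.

0.0068

∂h/∂x = (830.22 − 828.62) / (-290 − 0) = -0.005517
∂h/∂y = (829.93 − 828.62) / (335 − 0) = +0.003910
|∇h| = √(-0.005517² + 0.003910²) = 0.006762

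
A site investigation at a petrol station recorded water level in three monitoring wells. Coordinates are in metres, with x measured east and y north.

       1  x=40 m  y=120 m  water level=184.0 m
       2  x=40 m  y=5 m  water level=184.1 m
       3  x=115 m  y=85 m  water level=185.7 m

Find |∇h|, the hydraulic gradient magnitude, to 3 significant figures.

With h = a·x + b·y + c and 1 as origin, the differences give:
  0·a + (-115)·b = +0.1
  75·a + (-35)·b = +1.7
Eliminate b (×(-35) and ×(-115), subtract): 8625·a = 192.00 → a = ∂h/∂x = +0.02226
Back-substitute: b = ∂h/∂y = -0.0008696.
|∇h| = √(0.02226² + -0.0008696²) = 0.02228

0.0223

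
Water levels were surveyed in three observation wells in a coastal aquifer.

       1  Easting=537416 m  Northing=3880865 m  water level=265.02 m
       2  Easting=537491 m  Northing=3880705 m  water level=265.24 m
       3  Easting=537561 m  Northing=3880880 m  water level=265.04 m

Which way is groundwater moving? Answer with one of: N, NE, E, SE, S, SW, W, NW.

Differences from 1: to 2 (Δx, Δy, Δh) = (75, -160, +0.22); to 3 = (145, 15, +0.02).
Determinant of the coordinate differences = 75·15 − 145·(-160) = 24325.
∂h/∂x = [(+0.22)·15 − (+0.02)·(-160)] / 24325 = +0.0002672
∂h/∂y = [75·(+0.02) − 145·(+0.22)] / 24325 = -0.001250
Flow = −∇h = (-0.0002672 east, +0.001250 north), which points north.

N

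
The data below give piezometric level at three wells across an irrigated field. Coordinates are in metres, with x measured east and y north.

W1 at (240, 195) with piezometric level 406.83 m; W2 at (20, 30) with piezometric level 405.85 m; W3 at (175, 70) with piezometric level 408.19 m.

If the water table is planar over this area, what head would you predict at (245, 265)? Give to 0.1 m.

Three-point gradient (reference W1): Δ to W2 = (-220, -165, -0.98), Δ to W3 = (-65, -125, +1.36).
∂h/∂x = +0.02068, ∂h/∂y = -0.02163 (det = 16775).
h(245, 265) = 406.83 + (+0.02068)·(5) + (-0.02163)·(70) = 406.83 +0.103 -1.514 = 405.419 m.

405.4 m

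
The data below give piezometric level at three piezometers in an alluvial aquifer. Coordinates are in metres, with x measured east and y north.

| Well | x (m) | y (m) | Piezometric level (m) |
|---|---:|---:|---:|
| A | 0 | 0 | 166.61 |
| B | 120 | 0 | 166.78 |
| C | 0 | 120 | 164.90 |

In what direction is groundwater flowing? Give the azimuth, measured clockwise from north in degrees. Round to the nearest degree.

354°

∂h/∂x = (166.78 − 166.61) / (120 − 0) = +0.001417
∂h/∂y = (164.90 − 166.61) / (120 − 0) = -0.01425
Flow direction (−∇h) has components (-0.001417 E, +0.01425 N).
Azimuth = atan2(E, N) = atan2(-0.001417, +0.01425) = 354.3° ≈ 354°.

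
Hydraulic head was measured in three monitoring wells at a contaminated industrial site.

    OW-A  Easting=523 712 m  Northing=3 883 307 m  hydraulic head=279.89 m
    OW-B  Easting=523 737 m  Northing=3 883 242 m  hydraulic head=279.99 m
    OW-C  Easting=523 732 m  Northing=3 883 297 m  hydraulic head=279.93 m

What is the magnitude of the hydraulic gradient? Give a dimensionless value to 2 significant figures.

Differences from OW-A: to OW-B (Δx, Δy, Δh) = (25, -65, +0.10); to OW-C = (20, -10, +0.04).
Solve a·Δx + b·Δy = Δh: det = 25·(-10) − 20·(-65) = 1050.
∂h/∂x = [(+0.10)·(-10) − (+0.04)·(-65)] / 1050 = +0.001524
∂h/∂y = [25·(+0.04) − 20·(+0.10)] / 1050 = -0.0009524
|∇h| = √(0.001524² + -0.0009524²) = 0.001797

0.0018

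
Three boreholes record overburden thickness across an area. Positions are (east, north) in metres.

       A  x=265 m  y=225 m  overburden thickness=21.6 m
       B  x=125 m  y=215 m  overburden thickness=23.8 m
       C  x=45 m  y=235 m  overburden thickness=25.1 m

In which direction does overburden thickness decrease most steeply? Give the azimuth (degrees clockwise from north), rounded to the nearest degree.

Differences from A: to B (Δx, Δy, Δh) = (-140, -10, +2.2); to C = (-220, 10, +3.5).
Solve a·Δx + b·Δy = Δd: det = (-140)·10 − (-220)·(-10) = -3600.
∂d/∂x = [(+2.2)·10 − (+3.5)·(-10)] / -3600 = -0.01583
∂d/∂y = [(-140)·(+3.5) − (-220)·(+2.2)] / -3600 = +0.001667
Steepest decrease is along −∇f: components (+0.01583 E, -0.001667 N).
Azimuth = atan2(+0.01583, -0.001667) = 96.0° ≈ 096°.

096°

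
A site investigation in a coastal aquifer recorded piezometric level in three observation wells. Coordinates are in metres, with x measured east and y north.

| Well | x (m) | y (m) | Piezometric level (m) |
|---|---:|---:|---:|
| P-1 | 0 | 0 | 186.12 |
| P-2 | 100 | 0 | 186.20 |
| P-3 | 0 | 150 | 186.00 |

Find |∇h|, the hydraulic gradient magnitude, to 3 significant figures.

∂h/∂x = (186.20 − 186.12) / (100 − 0) = +0.0008000
∂h/∂y = (186.00 − 186.12) / (150 − 0) = -0.0008000
|∇h| = √(0.0008000² + -0.0008000²) = 0.001131

0.00113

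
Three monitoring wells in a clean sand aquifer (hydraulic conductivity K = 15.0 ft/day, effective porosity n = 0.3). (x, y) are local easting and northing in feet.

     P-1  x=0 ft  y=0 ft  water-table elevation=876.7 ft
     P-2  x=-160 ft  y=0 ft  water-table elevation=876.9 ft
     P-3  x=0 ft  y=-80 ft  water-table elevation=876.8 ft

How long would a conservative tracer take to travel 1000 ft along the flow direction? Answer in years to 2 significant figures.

31 years

∂h/∂x = (876.9 − 876.7) / (-160 − 0) = -0.001250
∂h/∂y = (876.8 − 876.7) / (-80 − 0) = -0.001250
|∇h| = √(-0.001250² + -0.001250²) = 0.001768
Seepage velocity v = K·i/n = 15.0 × 0.001768 / 0.3 = 0.0884 ft/day.
t = 1000 / 0.0884 = 1.131e+04 days = 31 years.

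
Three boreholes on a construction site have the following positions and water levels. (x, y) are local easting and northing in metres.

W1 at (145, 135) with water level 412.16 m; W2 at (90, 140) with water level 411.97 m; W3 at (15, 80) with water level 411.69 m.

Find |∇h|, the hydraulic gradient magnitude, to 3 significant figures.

With h = a·x + b·y + c and W1 as origin, the differences give:
  (-55)·a + 5·b = -0.19
  (-130)·a + (-55)·b = -0.47
Eliminate b (×(-55) and ×5, subtract): 3675·a = 12.800 → a = ∂h/∂x = +0.003483
Back-substitute: b = ∂h/∂y = +0.0003129.
|∇h| = √(0.003483² + 0.0003129²) = 0.003497

0.00350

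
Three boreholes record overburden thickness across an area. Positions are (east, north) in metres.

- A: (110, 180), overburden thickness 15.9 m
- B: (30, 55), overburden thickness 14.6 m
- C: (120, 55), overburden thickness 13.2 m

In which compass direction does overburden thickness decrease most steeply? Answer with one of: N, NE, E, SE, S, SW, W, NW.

SE

With d = a·x + b·y + c and A as origin, the differences give:
  (-80)·a + (-125)·b = -1.3
  10·a + (-125)·b = -2.7
Eliminate b (×(-125) and ×(-125), subtract): 11250·a = -175.00 → a = ∂d/∂x = -0.01556
Back-substitute: b = ∂d/∂y = +0.02036.
Steepest decrease is along −∇f = (+0.01556 E, -0.02036 N) → southeast.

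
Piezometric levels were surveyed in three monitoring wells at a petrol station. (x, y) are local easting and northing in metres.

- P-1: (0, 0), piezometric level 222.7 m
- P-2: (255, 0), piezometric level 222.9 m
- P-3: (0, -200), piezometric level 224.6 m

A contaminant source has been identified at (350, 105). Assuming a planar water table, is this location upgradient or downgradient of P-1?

downgradient

∂h/∂x = (222.9 − 222.7) / (255 − 0) = +0.0007843
∂h/∂y = (224.6 − 222.7) / (-200 − 0) = -0.009500
Head at (350, 105) = 222.7 + (+0.0007843)·(350) + (-0.009500)·(105) = 221.98 m.
That is lower than the 222.7 m at P-1, so the point is downgradient.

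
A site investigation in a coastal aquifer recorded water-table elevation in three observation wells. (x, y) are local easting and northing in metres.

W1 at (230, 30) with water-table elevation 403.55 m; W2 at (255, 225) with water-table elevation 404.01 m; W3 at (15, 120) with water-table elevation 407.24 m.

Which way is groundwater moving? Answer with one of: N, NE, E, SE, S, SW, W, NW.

Taking W1 as reference: W2−W1 = (25, 195, +0.46); W3−W1 = (-215, 90, +3.69).
Solve a·Δx + b·Δy = Δh: det = 25·90 − (-215)·195 = 44175.
∂h/∂x = [(+0.46)·90 − (+3.69)·195] / 44175 = -0.01535
∂h/∂y = [25·(+3.69) − (-215)·(+0.46)] / 44175 = +0.004327
Flow = −∇h = (+0.01535 east, -0.004327 north), which points east.

E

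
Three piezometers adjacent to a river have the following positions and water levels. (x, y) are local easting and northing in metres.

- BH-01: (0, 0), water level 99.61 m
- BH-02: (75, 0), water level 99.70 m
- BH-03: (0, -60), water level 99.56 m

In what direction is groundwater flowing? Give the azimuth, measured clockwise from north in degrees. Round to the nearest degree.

235°

∂h/∂x = (99.70 − 99.61) / (75 − 0) = +0.001200
∂h/∂y = (99.56 − 99.61) / (-60 − 0) = +0.0008333
Flow direction (−∇h) has components (-0.001200 E, -0.0008333 N).
Azimuth = atan2(E, N) = atan2(-0.001200, -0.0008333) = 235.2° ≈ 235°.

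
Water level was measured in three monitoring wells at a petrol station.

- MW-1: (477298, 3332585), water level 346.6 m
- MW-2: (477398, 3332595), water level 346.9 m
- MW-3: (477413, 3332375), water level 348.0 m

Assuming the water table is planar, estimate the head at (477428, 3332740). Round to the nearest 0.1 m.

Differences from MW-1: to MW-2 (Δx, Δy, Δh) = (100, 10, +0.3); to MW-3 = (115, -210, +1.4).
Solve a·Δx + b·Δy = Δh: det = 100·(-210) − 115·10 = -22150.
∂h/∂x = [(+0.3)·(-210) − (+1.4)·10] / -22150 = +0.003476
∂h/∂y = [100·(+1.4) − 115·(+0.3)] / -22150 = -0.004763
h(477428, 3332740) = 346.6 + (+0.003476)·(130) + (-0.004763)·(155) = 346.6 +0.452 -0.738 = 346.314 m.

346.3 m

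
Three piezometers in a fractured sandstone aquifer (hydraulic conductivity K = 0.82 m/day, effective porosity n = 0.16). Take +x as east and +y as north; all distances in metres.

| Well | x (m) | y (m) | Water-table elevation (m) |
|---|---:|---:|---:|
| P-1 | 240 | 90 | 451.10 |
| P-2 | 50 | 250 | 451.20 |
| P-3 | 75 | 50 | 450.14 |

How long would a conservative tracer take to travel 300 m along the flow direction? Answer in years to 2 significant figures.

Differences from P-1: to P-2 (Δx, Δy, Δh) = (-190, 160, +0.10); to P-3 = (-165, -40, -0.96).
Solve a·Δx + b·Δy = Δh: det = (-190)·(-40) − (-165)·160 = 34000.
∂h/∂x = [(+0.10)·(-40) − (-0.96)·160] / 34000 = +0.004400
∂h/∂y = [(-190)·(-0.96) − (-165)·(+0.10)] / 34000 = +0.005850
|∇h| = √(0.004400² + 0.005850²) = 0.00732
Seepage velocity v = K·i/n = 0.82 × 0.00732 / 0.16 = 0.03751 m/day.
t = 300 / 0.03751 = 7998 days = 21.9 years.

22 years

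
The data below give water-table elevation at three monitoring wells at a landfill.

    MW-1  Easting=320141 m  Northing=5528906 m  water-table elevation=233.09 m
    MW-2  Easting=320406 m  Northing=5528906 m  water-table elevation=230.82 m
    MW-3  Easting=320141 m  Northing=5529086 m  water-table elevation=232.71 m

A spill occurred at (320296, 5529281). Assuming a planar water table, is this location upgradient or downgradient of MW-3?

∂h/∂x = (230.82 − 233.09) / (320406 − 320141) = -0.008566
∂h/∂y = (232.71 − 233.09) / (5529086 − 5528906) = -0.002111
Head at (320296, 5529281) = 233.09 + (-0.008566)·(155) + (-0.002111)·(375) = 230.97 m.
That is lower than the 232.71 m at MW-3, so the point is downgradient.

downgradient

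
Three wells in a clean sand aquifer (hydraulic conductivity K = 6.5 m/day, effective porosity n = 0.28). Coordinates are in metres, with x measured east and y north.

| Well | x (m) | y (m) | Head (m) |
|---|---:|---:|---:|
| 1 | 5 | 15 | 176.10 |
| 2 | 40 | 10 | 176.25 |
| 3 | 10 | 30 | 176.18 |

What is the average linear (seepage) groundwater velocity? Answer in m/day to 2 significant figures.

0.14 m/day

Taking 1 as reference: 2−1 = (35, -5, +0.15); 3−1 = (5, 15, +0.08).
Solve a·Δx + b·Δy = Δh: det = 35·15 − 5·(-5) = 550.
∂h/∂x = [(+0.15)·15 − (+0.08)·(-5)] / 550 = +0.004818
∂h/∂y = [35·(+0.08) − 5·(+0.15)] / 550 = +0.003727
|∇h| = √(0.004818² + 0.003727²) = 0.006091
Seepage velocity v = K·i/n = 6.5 × 0.006091 / 0.28 = 0.1414 m/day.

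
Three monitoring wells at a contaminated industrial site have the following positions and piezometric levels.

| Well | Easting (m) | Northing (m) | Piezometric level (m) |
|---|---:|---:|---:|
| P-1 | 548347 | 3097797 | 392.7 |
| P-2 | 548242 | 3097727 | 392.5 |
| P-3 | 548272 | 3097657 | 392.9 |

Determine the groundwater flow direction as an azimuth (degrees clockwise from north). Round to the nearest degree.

Taking P-1 as reference: P-2−P-1 = (-105, -70, -0.2); P-3−P-1 = (-75, -140, +0.2).
Solve a·Δx + b·Δy = Δh: det = (-105)·(-140) − (-75)·(-70) = 9450.
∂h/∂x = [(-0.2)·(-140) − (+0.2)·(-70)] / 9450 = +0.004444
∂h/∂y = [(-105)·(+0.2) − (-75)·(-0.2)] / 9450 = -0.003810
Flow direction (−∇h) has components (-0.004444 E, +0.003810 N).
Azimuth = atan2(E, N) = atan2(-0.004444, +0.003810) = 310.6° ≈ 311°.

311°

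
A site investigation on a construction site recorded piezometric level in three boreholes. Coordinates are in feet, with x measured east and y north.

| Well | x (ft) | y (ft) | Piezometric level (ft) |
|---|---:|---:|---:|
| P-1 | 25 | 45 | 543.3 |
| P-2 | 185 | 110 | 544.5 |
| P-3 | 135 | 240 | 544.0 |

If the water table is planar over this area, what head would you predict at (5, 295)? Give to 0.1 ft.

With h = a·x + b·y + c and P-1 as origin, the differences give:
  160·a + 65·b = +1.2
  110·a + 195·b = +0.7
Eliminate b (×195 and ×65, subtract): 24050·a = 188.50 → a = ∂h/∂x = +0.007838
Back-substitute: b = ∂h/∂y = -0.0008316.
h(5, 295) = 543.3 + (+0.007838)·(-20) + (-0.0008316)·(250) = 543.3 -0.157 -0.208 = 542.935 ft.

542.9 ft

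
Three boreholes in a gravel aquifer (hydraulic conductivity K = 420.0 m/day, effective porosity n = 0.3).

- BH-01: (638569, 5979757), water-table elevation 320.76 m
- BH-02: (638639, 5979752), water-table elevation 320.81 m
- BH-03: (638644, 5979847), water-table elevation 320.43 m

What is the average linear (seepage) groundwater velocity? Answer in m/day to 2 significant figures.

5.7 m/day

Taking BH-01 as reference: BH-02−BH-01 = (70, -5, +0.05); BH-03−BH-01 = (75, 90, -0.33).
Determinant of the coordinate differences = 70·90 − 75·(-5) = 6675.
∂h/∂x = [(+0.05)·90 − (-0.33)·(-5)] / 6675 = +0.0004270
∂h/∂y = [70·(-0.33) − 75·(+0.05)] / 6675 = -0.004022
|∇h| = √(0.0004270² + -0.004022²) = 0.004045
Seepage velocity v = K·i/n = 420.0 × 0.004045 / 0.3 = 5.663 m/day.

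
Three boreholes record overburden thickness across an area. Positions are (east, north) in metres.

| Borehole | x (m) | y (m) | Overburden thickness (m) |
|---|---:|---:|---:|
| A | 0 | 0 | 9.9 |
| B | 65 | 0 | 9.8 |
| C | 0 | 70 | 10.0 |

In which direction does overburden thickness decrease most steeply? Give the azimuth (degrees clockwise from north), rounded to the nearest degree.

∂d/∂x = (9.8 − 9.9) / (65 − 0) = -0.001538
∂d/∂y = (10.0 − 9.9) / (70 − 0) = +0.001429
Steepest decrease is along −∇f: components (+0.001538 E, -0.001429 N).
Azimuth = atan2(+0.001538, -0.001429) = 132.9° ≈ 133°.

133°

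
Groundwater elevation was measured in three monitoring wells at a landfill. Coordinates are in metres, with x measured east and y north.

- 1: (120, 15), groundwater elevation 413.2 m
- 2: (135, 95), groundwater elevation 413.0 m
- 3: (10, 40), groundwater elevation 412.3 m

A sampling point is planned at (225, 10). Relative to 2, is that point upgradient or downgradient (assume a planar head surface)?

upgradient

Three-point gradient (reference 1): Δ to 2 = (15, 80, -0.2), Δ to 3 = (-110, 25, -0.9).
∂h/∂x = +0.007302, ∂h/∂y = -0.003869 (det = 9175).
Head at (225, 10) = 413.2 + (+0.007302)·(105) + (-0.003869)·(-5) = 413.99 m.
That is higher than the 413.0 m at 2, so the point is upgradient.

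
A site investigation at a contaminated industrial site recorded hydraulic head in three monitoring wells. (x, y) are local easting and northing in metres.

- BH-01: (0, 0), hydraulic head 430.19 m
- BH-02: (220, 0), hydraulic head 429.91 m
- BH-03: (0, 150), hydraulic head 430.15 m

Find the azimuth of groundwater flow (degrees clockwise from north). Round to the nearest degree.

078°

∂h/∂x = (429.91 − 430.19) / (220 − 0) = -0.001273
∂h/∂y = (430.15 − 430.19) / (150 − 0) = -0.0002667
Flow direction (−∇h) has components (+0.001273 E, +0.0002667 N).
Azimuth = atan2(E, N) = atan2(+0.001273, +0.0002667) = 78.2° ≈ 078°.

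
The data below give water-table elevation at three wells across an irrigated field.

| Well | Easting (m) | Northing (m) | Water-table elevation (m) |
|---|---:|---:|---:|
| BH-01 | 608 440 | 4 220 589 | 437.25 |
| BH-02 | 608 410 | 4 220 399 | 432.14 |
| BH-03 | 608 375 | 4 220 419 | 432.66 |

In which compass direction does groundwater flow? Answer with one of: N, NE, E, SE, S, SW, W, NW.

S

Three-point gradient (reference BH-01): Δ to BH-02 = (-30, -190, -5.11), Δ to BH-03 = (-65, -170, -4.59).
∂h/∂x = +0.0004690, ∂h/∂y = +0.02682 (det = -7250).
Flow = −∇h = (-0.0004690 east, -0.02682 north), which points south.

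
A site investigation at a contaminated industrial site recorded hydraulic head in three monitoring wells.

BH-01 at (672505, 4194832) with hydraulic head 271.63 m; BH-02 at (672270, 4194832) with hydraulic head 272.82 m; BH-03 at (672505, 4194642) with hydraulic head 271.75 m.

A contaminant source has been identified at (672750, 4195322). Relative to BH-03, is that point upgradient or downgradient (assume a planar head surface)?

downgradient

∂h/∂x = (272.82 − 271.63) / (672270 − 672505) = -0.005064
∂h/∂y = (271.75 − 271.63) / (4194642 − 4194832) = -0.0006316
Head at (672750, 4195322) = 271.63 + (-0.005064)·(245) + (-0.0006316)·(490) = 270.08 m.
That is lower than the 271.75 m at BH-03, so the point is downgradient.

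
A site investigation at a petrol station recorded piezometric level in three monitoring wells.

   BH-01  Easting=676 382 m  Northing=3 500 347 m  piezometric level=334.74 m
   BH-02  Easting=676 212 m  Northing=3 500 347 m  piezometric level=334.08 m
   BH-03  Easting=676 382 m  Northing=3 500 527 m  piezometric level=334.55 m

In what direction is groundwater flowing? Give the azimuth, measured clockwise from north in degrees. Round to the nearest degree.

285°

∂h/∂x = (334.08 − 334.74) / (676212 − 676382) = +0.003882
∂h/∂y = (334.55 − 334.74) / (3500527 − 3500347) = -0.001056
Flow direction (−∇h) has components (-0.003882 E, +0.001056 N).
Azimuth = atan2(E, N) = atan2(-0.003882, +0.001056) = 285.2° ≈ 285°.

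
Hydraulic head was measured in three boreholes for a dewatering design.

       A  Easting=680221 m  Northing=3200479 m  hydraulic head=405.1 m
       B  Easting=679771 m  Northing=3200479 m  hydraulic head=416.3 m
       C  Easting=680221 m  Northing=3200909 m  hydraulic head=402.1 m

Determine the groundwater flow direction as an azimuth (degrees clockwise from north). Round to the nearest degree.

074°

∂h/∂x = (416.3 − 405.1) / (679771 − 680221) = -0.02489
∂h/∂y = (402.1 − 405.1) / (3200909 − 3200479) = -0.006977
Flow direction (−∇h) has components (+0.02489 E, +0.006977 N).
Azimuth = atan2(E, N) = atan2(+0.02489, +0.006977) = 74.3° ≈ 074°.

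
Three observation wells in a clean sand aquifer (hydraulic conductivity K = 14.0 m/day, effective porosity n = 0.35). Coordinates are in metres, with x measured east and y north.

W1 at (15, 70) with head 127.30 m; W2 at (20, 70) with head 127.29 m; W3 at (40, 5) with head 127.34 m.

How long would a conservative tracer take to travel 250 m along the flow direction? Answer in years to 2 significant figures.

7.0 years

Taking W1 as reference: W2−W1 = (5, 0, -0.01); W3−W1 = (25, -65, +0.04).
Determinant of the coordinate differences = 5·(-65) − 25·0 = -325.
∂h/∂x = [(-0.01)·(-65) − (+0.04)·0] / -325 = -0.002000
∂h/∂y = [5·(+0.04) − 25·(-0.01)] / -325 = -0.001385
|∇h| = √(-0.002000² + -0.001385²) = 0.002433
Seepage velocity v = K·i/n = 14.0 × 0.002433 / 0.35 = 0.09732 m/day.
t = 250 / 0.09732 = 2569 days = 7.03 years.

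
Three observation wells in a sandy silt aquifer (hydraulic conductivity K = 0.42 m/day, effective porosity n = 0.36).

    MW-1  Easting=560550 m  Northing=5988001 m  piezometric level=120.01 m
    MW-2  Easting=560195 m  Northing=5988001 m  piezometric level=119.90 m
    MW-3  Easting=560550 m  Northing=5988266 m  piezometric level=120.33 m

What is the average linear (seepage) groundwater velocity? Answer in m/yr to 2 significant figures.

∂h/∂x = (119.90 − 120.01) / (560195 − 560550) = +0.0003099
∂h/∂y = (120.33 − 120.01) / (5988266 − 5988001) = +0.001208
|∇h| = √(0.0003099² + 0.001208²) = 0.001247
Seepage velocity v = K·i/n = 0.42 × 0.001247 / 0.36 = 0.001455 m/day = 0.5314 m/yr.

0.53 m/yr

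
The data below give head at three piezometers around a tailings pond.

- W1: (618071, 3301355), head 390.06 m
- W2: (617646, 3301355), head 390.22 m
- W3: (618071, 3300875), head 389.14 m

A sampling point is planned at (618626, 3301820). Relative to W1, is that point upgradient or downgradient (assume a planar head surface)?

∂h/∂x = (390.22 − 390.06) / (617646 − 618071) = -0.0003765
∂h/∂y = (389.14 − 390.06) / (3300875 − 3301355) = +0.001917
Head at (618626, 3301820) = 390.06 + (-0.0003765)·(555) + (+0.001917)·(465) = 390.74 m.
That is higher than the 390.06 m at W1, so the point is upgradient.

upgradient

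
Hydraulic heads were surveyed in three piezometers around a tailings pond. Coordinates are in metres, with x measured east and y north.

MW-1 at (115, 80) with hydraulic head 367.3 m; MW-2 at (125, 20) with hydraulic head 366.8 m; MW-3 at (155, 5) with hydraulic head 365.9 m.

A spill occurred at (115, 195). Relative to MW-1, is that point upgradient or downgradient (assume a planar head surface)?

Taking MW-1 as reference: MW-2−MW-1 = (10, -60, -0.5); MW-3−MW-1 = (40, -75, -1.4).
Solve a·Δx + b·Δy = Δh: det = 10·(-75) − 40·(-60) = 1650.
∂h/∂x = [(-0.5)·(-75) − (-1.4)·(-60)] / 1650 = -0.02818
∂h/∂y = [10·(-1.4) − 40·(-0.5)] / 1650 = +0.003636
Head at (115, 195) = 367.3 + (-0.02818)·(0) + (+0.003636)·(115) = 367.72 m.
That is higher than the 367.3 m at MW-1, so the point is upgradient.

upgradient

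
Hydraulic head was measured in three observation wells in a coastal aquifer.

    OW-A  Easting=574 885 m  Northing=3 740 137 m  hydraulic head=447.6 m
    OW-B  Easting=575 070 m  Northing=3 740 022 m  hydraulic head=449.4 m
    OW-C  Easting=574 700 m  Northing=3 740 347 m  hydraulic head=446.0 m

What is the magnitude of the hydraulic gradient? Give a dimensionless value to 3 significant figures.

0.0112

Differences from OW-A: to OW-B (Δx, Δy, Δh) = (185, -115, +1.8); to OW-C = (-185, 210, -1.6).
Solve a·Δx + b·Δy = Δh: det = 185·210 − (-185)·(-115) = 17575.
∂h/∂x = [(+1.8)·210 − (-1.6)·(-115)] / 17575 = +0.01104
∂h/∂y = [185·(-1.6) − (-185)·(+1.8)] / 17575 = +0.002105
|∇h| = √(0.01104² + 0.002105²) = 0.01124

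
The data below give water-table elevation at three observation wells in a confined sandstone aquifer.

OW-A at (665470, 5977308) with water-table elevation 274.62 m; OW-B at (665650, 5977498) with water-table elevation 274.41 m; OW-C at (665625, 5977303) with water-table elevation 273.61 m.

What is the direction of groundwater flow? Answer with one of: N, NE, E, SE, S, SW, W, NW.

With h = a·x + b·y + c and OW-A as origin, the differences give:
  180·a + 190·b = -0.21
  155·a + (-5)·b = -1.01
Eliminate b (×(-5) and ×190, subtract): -30350·a = 192.950 → a = ∂h/∂x = -0.006357
Back-substitute: b = ∂h/∂y = +0.004918.
Flow = −∇h = (+0.006357 east, -0.004918 north), which points southeast.

SE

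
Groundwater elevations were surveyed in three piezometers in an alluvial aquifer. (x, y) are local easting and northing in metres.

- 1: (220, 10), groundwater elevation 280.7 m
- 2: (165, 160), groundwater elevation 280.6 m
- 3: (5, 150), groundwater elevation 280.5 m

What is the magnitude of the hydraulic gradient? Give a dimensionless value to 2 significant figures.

0.00078

Differences from 1: to 2 (Δx, Δy, Δh) = (-55, 150, -0.1); to 3 = (-215, 140, -0.2).
Determinant of the coordinate differences = (-55)·140 − (-215)·150 = 24550.
∂h/∂x = [(-0.1)·140 − (-0.2)·150] / 24550 = +0.0006517
∂h/∂y = [(-55)·(-0.2) − (-215)·(-0.1)] / 24550 = -0.0004277
|∇h| = √(0.0006517² + -0.0004277²) = 0.0007795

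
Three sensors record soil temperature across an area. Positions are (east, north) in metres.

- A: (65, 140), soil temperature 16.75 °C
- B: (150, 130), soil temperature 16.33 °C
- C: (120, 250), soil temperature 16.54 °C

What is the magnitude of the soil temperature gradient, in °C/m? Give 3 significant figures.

Differences from A: to B (Δx, Δy, Δh) = (85, -10, -0.42); to C = (55, 110, -0.21).
Determinant of the coordinate differences = 85·110 − 55·(-10) = 9900.
∂T/∂x = [(-0.42)·110 − (-0.21)·(-10)] / 9900 = -0.004879
∂T/∂y = [85·(-0.21) − 55·(-0.42)] / 9900 = +0.0005303
|∇f| = √(-0.004879² + 0.0005303²) = 0.004908 °C/m

0.00491 °C/m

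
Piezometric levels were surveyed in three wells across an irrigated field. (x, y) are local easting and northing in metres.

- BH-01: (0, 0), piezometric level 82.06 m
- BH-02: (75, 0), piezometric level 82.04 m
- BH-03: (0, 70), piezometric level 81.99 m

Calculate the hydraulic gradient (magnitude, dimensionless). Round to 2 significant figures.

∂h/∂x = (82.04 − 82.06) / (75 − 0) = -0.0002667
∂h/∂y = (81.99 − 82.06) / (70 − 0) = -0.001000
|∇h| = √(-0.0002667² + -0.001000²) = 0.001035

0.0010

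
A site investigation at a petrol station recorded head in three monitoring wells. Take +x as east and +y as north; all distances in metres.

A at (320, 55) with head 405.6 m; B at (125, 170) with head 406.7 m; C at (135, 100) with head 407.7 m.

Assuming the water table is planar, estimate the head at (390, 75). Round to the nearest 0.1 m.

404.2 m

Differences from A: to B (Δx, Δy, Δh) = (-195, 115, +1.1); to C = (-185, 45, +2.1).
Solve a·Δx + b·Δy = Δh: det = (-195)·45 − (-185)·115 = 12500.
∂h/∂x = [(+1.1)·45 − (+2.1)·115] / 12500 = -0.01536
∂h/∂y = [(-195)·(+2.1) − (-185)·(+1.1)] / 12500 = -0.01648
h(390, 75) = 405.6 + (-0.01536)·(70) + (-0.01648)·(20) = 405.6 -1.075 -0.330 = 404.195 m.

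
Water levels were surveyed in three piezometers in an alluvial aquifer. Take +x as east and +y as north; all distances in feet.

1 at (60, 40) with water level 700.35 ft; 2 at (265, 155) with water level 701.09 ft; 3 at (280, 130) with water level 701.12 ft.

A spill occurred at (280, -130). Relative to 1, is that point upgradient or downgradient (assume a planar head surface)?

upgradient

With h = a·x + b·y + c and 1 as origin, the differences give:
  205·a + 115·b = +0.74
  220·a + 90·b = +0.77
Eliminate b (×90 and ×115, subtract): -6850·a = -21.950 → a = ∂h/∂x = +0.003204
Back-substitute: b = ∂h/∂y = +0.0007226.
Head at (280, -130) = 700.35 + (+0.003204)·(220) + (+0.0007226)·(-170) = 700.93 ft.
That is higher than the 700.35 ft at 1, so the point is upgradient.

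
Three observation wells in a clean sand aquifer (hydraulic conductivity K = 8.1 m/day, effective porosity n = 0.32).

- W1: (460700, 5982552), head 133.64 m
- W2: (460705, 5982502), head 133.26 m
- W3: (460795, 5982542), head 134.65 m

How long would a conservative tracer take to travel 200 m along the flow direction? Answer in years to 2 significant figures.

Taking W1 as reference: W2−W1 = (5, -50, -0.38); W3−W1 = (95, -10, +1.01).
Solve a·Δx + b·Δy = Δh: det = 5·(-10) − 95·(-50) = 4700.
∂h/∂x = [(-0.38)·(-10) − (+1.01)·(-50)] / 4700 = +0.01155
∂h/∂y = [5·(+1.01) − 95·(-0.38)] / 4700 = +0.008755
|∇h| = √(0.01155² + 0.008755²) = 0.01449
Seepage velocity v = K·i/n = 8.1 × 0.01449 / 0.32 = 0.3668 m/day.
t = 200 / 0.3668 = 545.3 days = 1.49 years.

1.5 years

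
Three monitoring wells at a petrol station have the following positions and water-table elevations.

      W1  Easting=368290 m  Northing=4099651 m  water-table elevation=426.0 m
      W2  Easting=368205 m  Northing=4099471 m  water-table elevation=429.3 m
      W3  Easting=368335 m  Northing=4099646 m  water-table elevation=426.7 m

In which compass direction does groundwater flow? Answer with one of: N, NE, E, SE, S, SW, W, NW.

Differences from W1: to W2 (Δx, Δy, Δh) = (-85, -180, +3.3); to W3 = (45, -5, +0.7).
Determinant of the coordinate differences = (-85)·(-5) − 45·(-180) = 8525.
∂h/∂x = [(+3.3)·(-5) − (+0.7)·(-180)] / 8525 = +0.01284
∂h/∂y = [(-85)·(+0.7) − 45·(+3.3)] / 8525 = -0.02440
Flow = −∇h = (-0.01284 east, +0.02440 north), which points northwest.

NW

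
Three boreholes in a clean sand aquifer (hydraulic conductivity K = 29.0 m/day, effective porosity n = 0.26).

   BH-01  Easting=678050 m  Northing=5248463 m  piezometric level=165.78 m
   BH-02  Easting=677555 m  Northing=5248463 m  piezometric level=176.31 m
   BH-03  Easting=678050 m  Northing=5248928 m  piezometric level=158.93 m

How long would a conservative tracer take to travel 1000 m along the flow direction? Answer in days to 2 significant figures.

350 days

∂h/∂x = (176.31 − 165.78) / (677555 − 678050) = -0.02127
∂h/∂y = (158.93 − 165.78) / (5248928 − 5248463) = -0.01473
|∇h| = √(-0.02127² + -0.01473²) = 0.02587
Seepage velocity v = K·i/n = 29.0 × 0.02587 / 0.26 = 2.885 m/day.
t = 1000 / 2.885 = 346.6 days.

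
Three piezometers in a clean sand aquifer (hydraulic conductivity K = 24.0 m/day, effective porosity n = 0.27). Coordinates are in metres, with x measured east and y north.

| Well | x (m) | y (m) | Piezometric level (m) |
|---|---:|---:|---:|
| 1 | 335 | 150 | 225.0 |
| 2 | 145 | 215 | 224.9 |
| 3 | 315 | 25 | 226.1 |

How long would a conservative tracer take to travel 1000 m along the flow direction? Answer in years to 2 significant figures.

With h = a·x + b·y + c and 1 as origin, the differences give:
  (-190)·a + 65·b = -0.1
  (-20)·a + (-125)·b = +1.1
Eliminate b (×(-125) and ×65, subtract): 25050·a = -59.00 → a = ∂h/∂x = -0.002355
Back-substitute: b = ∂h/∂y = -0.008423.
|∇h| = √(-0.002355² + -0.008423²) = 0.008746
Seepage velocity v = K·i/n = 24.0 × 0.008746 / 0.27 = 0.7774 m/day.
t = 1000 / 0.7774 = 1286 days = 3.52 years.

3.5 years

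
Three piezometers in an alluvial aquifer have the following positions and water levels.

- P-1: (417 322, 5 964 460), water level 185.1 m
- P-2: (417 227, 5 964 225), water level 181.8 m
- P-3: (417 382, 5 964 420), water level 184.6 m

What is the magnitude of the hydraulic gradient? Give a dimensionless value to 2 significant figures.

0.014

Taking P-1 as reference: P-2−P-1 = (-95, -235, -3.3); P-3−P-1 = (60, -40, -0.5).
Solve a·Δx + b·Δy = Δh: det = (-95)·(-40) − 60·(-235) = 17900.
∂h/∂x = [(-3.3)·(-40) − (-0.5)·(-235)] / 17900 = +0.0008101
∂h/∂y = [(-95)·(-0.5) − 60·(-3.3)] / 17900 = +0.01372
|∇h| = √(0.0008101² + 0.01372²) = 0.01374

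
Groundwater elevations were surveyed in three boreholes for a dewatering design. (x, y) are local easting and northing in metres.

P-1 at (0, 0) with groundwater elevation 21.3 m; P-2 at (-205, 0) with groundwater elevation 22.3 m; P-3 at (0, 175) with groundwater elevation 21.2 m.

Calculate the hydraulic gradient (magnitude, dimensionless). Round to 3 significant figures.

0.00491

∂h/∂x = (22.3 − 21.3) / (-205 − 0) = -0.004878
∂h/∂y = (21.2 − 21.3) / (175 − 0) = -0.0005714
|∇h| = √(-0.004878² + -0.0005714²) = 0.004911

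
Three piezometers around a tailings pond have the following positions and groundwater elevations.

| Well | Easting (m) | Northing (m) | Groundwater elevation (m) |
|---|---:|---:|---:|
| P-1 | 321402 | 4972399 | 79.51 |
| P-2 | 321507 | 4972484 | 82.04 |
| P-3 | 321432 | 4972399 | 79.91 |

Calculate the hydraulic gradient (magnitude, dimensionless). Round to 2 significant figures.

Three-point gradient (reference P-1): Δ to P-2 = (105, 85, +2.53), Δ to P-3 = (30, 0, +0.40).
∂h/∂x = +0.01333, ∂h/∂y = +0.01329 (det = -2550).
|∇h| = √(0.01333² + 0.01329²) = 0.01882

0.019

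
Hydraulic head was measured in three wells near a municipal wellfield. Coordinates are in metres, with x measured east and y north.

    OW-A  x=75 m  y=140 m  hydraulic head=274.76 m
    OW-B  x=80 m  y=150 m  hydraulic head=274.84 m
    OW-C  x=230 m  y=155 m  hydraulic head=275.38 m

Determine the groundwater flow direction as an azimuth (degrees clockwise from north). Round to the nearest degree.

Differences from OW-A: to OW-B (Δx, Δy, Δh) = (5, 10, +0.08); to OW-C = (155, 15, +0.62).
Determinant of the coordinate differences = 5·15 − 155·10 = -1475.
∂h/∂x = [(+0.08)·15 − (+0.62)·10] / -1475 = +0.003390
∂h/∂y = [5·(+0.62) − 155·(+0.08)] / -1475 = +0.006305
Flow direction (−∇h) has components (-0.003390 E, -0.006305 N).
Azimuth = atan2(E, N) = atan2(-0.003390, -0.006305) = 208.3° ≈ 208°.

208°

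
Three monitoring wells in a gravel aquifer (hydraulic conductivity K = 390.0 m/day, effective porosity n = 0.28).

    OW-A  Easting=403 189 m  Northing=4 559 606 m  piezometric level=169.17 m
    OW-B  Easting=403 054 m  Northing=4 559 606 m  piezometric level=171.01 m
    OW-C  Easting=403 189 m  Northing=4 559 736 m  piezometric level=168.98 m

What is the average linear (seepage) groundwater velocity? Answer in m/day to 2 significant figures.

19 m/day

∂h/∂x = (171.01 − 169.17) / (403054 − 403189) = -0.01363
∂h/∂y = (168.98 − 169.17) / (4559736 − 4559606) = -0.001462
|∇h| = √(-0.01363² + -0.001462²) = 0.01371
Seepage velocity v = K·i/n = 390.0 × 0.01371 / 0.28 = 19.1 m/day.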